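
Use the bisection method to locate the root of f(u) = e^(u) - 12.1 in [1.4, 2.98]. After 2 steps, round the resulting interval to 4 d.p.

f(1.400000) = -8.044800, f(2.980000) = 7.587817 (opposite signs)
step 1: m = 2.190000, f(m) = -3.164787 < 0 → root in [2.190000, 2.980000]
step 2: m = 2.585000, f(m) = 1.163289 > 0 → root in [2.190000, 2.585000]

[2.1900, 2.5850]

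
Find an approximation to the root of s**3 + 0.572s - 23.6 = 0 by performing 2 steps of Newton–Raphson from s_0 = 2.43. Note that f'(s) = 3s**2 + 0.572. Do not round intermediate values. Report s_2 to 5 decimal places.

2.80306

s_0 = 2.430000: f = -7.861133, f' = 18.286700 → s_1 = 2.430000 - (-7.861133)/(18.286700) = 2.859883
s_1 = 2.859883: f = 1.426627, f' = 25.108784 → s_2 = 2.859883 - (1.426627)/(25.108784) = 2.803065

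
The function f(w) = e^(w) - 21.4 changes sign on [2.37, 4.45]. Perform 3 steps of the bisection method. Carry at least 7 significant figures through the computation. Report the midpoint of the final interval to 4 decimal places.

3.0200

f(2.370000) = -10.702608, f(4.450000) = 64.226944 (opposite signs)
step 1: m = 3.410000, f(m) = 8.865244 > 0 → root in [2.370000, 3.410000]
step 2: m = 2.890000, f(m) = -3.406690 < 0 → root in [2.890000, 3.410000]
step 3: m = 3.150000, f(m) = 1.936065 > 0 → root in [2.890000, 3.150000]
Midpoint of [2.890000, 3.150000] = 3.020000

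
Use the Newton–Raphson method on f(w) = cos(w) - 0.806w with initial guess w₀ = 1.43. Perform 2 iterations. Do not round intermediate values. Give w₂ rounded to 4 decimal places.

Newton update: w ← w − f(w)/f'(w).
f'(w) = -sin(w) - 0.806
w_0 = 1.430000: f = -1.012248, f' = -1.796105 → w_1 = 1.430000 - (-1.012248)/(-1.796105) = 0.866420
w_1 = 0.866420: f = -0.050776, f' = -1.568016 → w_2 = 0.866420 - (-0.050776)/(-1.568016) = 0.834038

0.8340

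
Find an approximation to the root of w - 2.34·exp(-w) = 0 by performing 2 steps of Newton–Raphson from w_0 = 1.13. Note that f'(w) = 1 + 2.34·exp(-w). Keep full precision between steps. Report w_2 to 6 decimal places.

0.926474

Newton update: w ← w − f(w)/f'(w).
w_0 = 1.130000: f = 0.374102, f' = 1.755898 → w_1 = 1.130000 - (0.374102)/(1.755898) = 0.916945
w_1 = 0.916945: f = -0.018442, f' = 1.935387 → w_2 = 0.916945 - (-0.018442)/(1.935387) = 0.926474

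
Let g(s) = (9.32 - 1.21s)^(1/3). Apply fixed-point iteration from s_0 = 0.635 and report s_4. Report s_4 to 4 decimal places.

1.9132

s_1 = g(0.635000) = 2.044953
s_2 = g(2.044953) = 1.898763
s_3 = g(1.898763) = 1.914978
s_4 = g(1.914978) = 1.913193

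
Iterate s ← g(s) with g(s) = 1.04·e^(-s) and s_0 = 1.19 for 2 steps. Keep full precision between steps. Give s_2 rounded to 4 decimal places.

s_1 = g(1.190000) = 0.316390
s_2 = g(0.316390) = 0.757926

0.7579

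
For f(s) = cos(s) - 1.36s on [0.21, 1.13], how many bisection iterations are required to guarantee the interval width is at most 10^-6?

20

Initial width b − a = 1.13 − 0.21 = 0.920000.
After n steps the width is (b−a)/2^n; need (b−a)/2^n ≤ 10^-6.
So n ≥ log₂(0.920000/10^-6) = log₂(920000.0000) ≈ 19.8113.
Hence n = 20.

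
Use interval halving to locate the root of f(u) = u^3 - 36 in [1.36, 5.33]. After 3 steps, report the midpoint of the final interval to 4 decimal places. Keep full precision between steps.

f(1.360000) = -33.484544, f(5.330000) = 115.419437 (opposite signs)
step 1: m = 3.345000, f(m) = 1.427289 > 0 → root in [1.360000, 3.345000]
step 2: m = 2.352500, f(m) = -22.980662 < 0 → root in [2.352500, 3.345000]
step 3: m = 2.848750, f(m) = -12.881321 < 0 → root in [2.848750, 3.345000]
Midpoint of [2.848750, 3.345000] = 3.096875

3.0969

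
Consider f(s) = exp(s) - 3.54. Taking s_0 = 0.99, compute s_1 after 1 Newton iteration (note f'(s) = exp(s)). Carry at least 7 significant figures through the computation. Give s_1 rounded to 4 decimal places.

1.3054

s_0 = 0.990000: f = -0.848766, f' = 2.691234 → s_1 = 0.990000 - (-0.848766)/(2.691234) = 1.305381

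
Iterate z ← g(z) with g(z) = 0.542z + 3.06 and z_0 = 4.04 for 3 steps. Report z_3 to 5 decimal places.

6.26069

z_1 = g(4.040000) = 5.249680
z_2 = g(5.249680) = 5.905327
z_3 = g(5.905327) = 6.260687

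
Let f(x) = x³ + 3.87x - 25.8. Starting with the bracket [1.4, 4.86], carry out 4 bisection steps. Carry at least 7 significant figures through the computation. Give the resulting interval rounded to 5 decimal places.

f(1.400000) = -17.638000, f(4.860000) = 107.799456 (opposite signs)
step 1: m = 3.130000, f(m) = 16.977397 > 0 → root in [1.400000, 3.130000]
step 2: m = 2.265000, f(m) = -5.414490 < 0 → root in [2.265000, 3.130000]
step 3: m = 2.697500, f(m) = 4.267701 > 0 → root in [2.265000, 2.697500]
step 4: m = 2.481250, f(m) = -0.921495 < 0 → root in [2.481250, 2.697500]

[2.48125, 2.69750]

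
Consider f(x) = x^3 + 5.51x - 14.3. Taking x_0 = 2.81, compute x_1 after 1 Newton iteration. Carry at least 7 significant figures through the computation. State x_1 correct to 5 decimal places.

2.00957

f'(x) = 3x^2 + 5.51
x_0 = 2.810000: f = 23.371141, f' = 29.198300 → x_1 = 2.810000 - (23.371141)/(29.198300) = 2.009572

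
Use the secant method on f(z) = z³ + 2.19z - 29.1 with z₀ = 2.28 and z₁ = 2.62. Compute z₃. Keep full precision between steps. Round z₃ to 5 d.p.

2.83559

f(z_0) = -12.254448, f(z_1) = -5.377472
z_2 = 2.620000 - (-5.377472)·(2.620000 - 2.280000)/(-5.377472 - (-12.254448)) = 2.885864; f(z_2) = 1.254127
z_3 = 2.885864 - (1.254127)·(2.885864 - 2.620000)/(1.254127 - (-5.377472)) = 2.835585; f(z_3) = -0.090416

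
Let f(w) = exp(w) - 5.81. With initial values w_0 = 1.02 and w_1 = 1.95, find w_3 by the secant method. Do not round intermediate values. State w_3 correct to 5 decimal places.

1.75250

Secant update: w_(k+1) = w_k − f(w_k)·(w_k − w_(k-1))/(f(w_k) − f(w_(k-1))).
f(w_0) = -3.036805, f(w_1) = 1.218688
w_2 = 1.950000 - (1.218688)·(1.950000 - 1.020000)/(1.218688 - (-3.036805)) = 1.683667; f(w_2) = -0.424734
w_3 = 1.683667 - (-0.424734)·(1.683667 - 1.950000)/(-0.424734 - (1.218688)) = 1.752499; f(w_3) = -0.040997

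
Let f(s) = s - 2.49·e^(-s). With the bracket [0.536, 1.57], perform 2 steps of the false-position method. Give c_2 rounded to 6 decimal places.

0.963187

f(0.536000) = -0.920859, f(1.570000) = 1.051967
step 1: c = 1.018642, f(c) = 0.119540 > 0 → new bracket [0.536000, 1.018642]
step 2: c = 0.963187, f(c) = 0.012817 > 0 → new bracket [0.536000, 0.963187]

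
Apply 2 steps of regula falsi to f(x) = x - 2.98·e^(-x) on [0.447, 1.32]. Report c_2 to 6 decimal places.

False-position update: c = (a·f(b) − b·f(a))/(f(b) − f(a)); replace the endpoint whose sign matches f(c).
f(0.447000) = -1.458841, f(1.320000) = 0.523937
step 1: c = 1.089315, f(c) = 0.086704 > 0 → new bracket [0.447000, 1.089315]
step 2: c = 1.053282, f(c) = 0.013884 > 0 → new bracket [0.447000, 1.053282]

1.053282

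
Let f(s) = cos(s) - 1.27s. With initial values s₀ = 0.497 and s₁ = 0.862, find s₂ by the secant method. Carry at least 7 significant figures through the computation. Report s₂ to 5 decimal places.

0.62778

f(s_0) = 0.247827, f(s_1) = -0.443820
s_2 = 0.862000 - (-0.443820)·(0.862000 - 0.497000)/(-0.443820 - (0.247827)) = 0.627785; f(s_2) = 0.012044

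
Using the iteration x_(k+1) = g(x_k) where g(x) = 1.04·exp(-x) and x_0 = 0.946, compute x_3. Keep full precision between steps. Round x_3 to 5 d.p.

x_1 = g(0.946000) = 0.403823
x_2 = g(0.403823) = 0.694473
x_3 = g(0.694473) = 0.519311

0.51931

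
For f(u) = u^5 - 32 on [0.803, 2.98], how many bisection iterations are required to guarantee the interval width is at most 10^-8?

28

Initial width b − a = 2.98 − 0.803 = 2.177000.
After n steps the width is (b−a)/2^n; need (b−a)/2^n ≤ 10^-8.
So n ≥ log₂(2.177000/10^-8) = log₂(217700000.0000) ≈ 27.6978.
Hence n = 28.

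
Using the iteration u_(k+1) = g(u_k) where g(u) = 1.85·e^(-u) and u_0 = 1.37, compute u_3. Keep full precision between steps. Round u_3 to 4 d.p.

u_1 = g(1.370000) = 0.470098
u_2 = g(0.470098) = 1.156141
u_3 = g(1.156141) = 0.582192

0.5822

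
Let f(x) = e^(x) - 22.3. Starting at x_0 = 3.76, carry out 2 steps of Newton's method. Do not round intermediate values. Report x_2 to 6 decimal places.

f'(x) = e^(x)
x_0 = 3.760000: f = 20.648426, f' = 42.948426 → x_1 = 3.760000 - (20.648426)/(42.948426) = 3.279227
x_1 = 3.279227: f = 4.255248, f' = 26.555248 → x_2 = 3.279227 - (4.255248)/(26.555248) = 3.118986

3.118986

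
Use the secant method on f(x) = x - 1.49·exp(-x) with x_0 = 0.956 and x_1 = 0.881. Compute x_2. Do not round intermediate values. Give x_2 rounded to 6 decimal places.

0.715721

Secant update: x_(k+1) = x_k − f(x_k)·(x_k − x_(k-1))/(f(x_k) − f(x_(k-1))).
f(x_0) = 0.383203, f(x_1) = 0.263591
x_2 = 0.881000 - (0.263591)·(0.881000 - 0.956000)/(0.263591 - (0.383203)) = 0.715721; f(x_2) = -0.012650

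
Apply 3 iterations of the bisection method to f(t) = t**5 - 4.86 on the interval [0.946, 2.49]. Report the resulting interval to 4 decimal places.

f(0.946000) = -4.102373, f(2.490000) = 90.858688 (opposite signs)
step 1: m = 1.718000, f(m) = 10.106347 > 0 → root in [0.946000, 1.718000]
step 2: m = 1.332000, f(m) = -0.667036 < 0 → root in [1.332000, 1.718000]
step 3: m = 1.525000, f(m) = 3.388011 > 0 → root in [1.332000, 1.525000]

[1.3320, 1.5250]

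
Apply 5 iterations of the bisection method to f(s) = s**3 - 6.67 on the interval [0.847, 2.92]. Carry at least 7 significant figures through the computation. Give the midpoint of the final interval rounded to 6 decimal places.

f(0.847000) = -6.062355, f(2.920000) = 18.227088 (opposite signs)
step 1: m = 1.883500, f(m) = 0.011852 > 0 → root in [0.847000, 1.883500]
step 2: m = 1.365250, f(m) = -4.125300 < 0 → root in [1.365250, 1.883500]
step 3: m = 1.624375, f(m) = -2.383934 < 0 → root in [1.624375, 1.883500]
step 4: m = 1.753938, f(m) = -1.274368 < 0 → root in [1.753938, 1.883500]
step 5: m = 1.818719, f(m) = -0.654155 < 0 → root in [1.818719, 1.883500]
Midpoint of [1.818719, 1.883500] = 1.851109

1.851109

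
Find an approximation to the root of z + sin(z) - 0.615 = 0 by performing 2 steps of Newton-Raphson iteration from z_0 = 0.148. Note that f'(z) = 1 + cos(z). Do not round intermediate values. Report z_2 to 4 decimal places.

0.3100

z_0 = 0.148000: f = -0.319540, f' = 1.989068 → z_1 = 0.148000 - (-0.319540)/(1.989068) = 0.308648
z_1 = 0.308648: f = -0.002581, f' = 1.952745 → z_2 = 0.308648 - (-0.002581)/(1.952745) = 0.309970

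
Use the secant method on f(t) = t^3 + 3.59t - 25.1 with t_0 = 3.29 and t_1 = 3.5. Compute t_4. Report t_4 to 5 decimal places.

2.52501

f(t_0) = 22.322389, f(t_1) = 30.340000
t_2 = 3.500000 - (30.340000)·(3.500000 - 3.290000)/(30.340000 - (22.322389)) = 2.705324; f(t_2) = 4.411788
t_3 = 2.705324 - (4.411788)·(2.705324 - 3.500000)/(4.411788 - (30.340000)) = 2.570107; f(t_3) = 1.103401
t_4 = 2.570107 - (1.103401)·(2.570107 - 2.705324)/(1.103401 - (4.411788)) = 2.525010; f(t_4) = 0.063431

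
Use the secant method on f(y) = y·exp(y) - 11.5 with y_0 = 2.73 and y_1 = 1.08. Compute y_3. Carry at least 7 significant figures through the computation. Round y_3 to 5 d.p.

2.11776

f(y_0) = 30.358782, f(y_1) = -8.319746
y_2 = 1.080000 - (-8.319746)·(1.080000 - 2.730000)/(-8.319746 - (30.358782)) = 1.434915; f(y_2) = -5.474381
y_3 = 1.434915 - (-5.474381)·(1.434915 - 1.080000)/(-5.474381 - (-8.319746)) = 2.117758; f(y_3) = 6.103824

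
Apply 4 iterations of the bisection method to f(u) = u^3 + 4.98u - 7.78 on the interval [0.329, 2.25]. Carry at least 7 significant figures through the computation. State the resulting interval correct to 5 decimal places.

f(0.329000) = -6.105969, f(2.250000) = 14.815625 (opposite signs)
step 1: m = 1.289500, f(m) = 0.785904 > 0 → root in [0.329000, 1.289500]
step 2: m = 0.809250, f(m) = -3.219969 < 0 → root in [0.809250, 1.289500]
step 3: m = 1.049375, f(m) = -1.398553 < 0 → root in [1.049375, 1.289500]
step 4: m = 1.169437, f(m) = -0.356897 < 0 → root in [1.169437, 1.289500]

[1.16944, 1.28950]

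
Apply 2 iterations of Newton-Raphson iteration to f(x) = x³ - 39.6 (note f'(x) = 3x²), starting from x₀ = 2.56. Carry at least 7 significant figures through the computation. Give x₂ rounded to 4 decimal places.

3.4340

x_0 = 2.560000: f = -22.822784, f' = 19.660800 → x_1 = 2.560000 - (-22.822784)/(19.660800) = 3.720827
x_1 = 3.720827: f = 11.913181, f' = 41.533657 → x_2 = 3.720827 - (11.913181)/(41.533657) = 3.433995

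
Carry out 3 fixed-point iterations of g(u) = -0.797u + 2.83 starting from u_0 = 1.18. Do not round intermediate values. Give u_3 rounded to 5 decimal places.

1.77474

u_1 = g(1.180000) = 1.889540
u_2 = g(1.889540) = 1.324037
u_3 = g(1.324037) = 1.774743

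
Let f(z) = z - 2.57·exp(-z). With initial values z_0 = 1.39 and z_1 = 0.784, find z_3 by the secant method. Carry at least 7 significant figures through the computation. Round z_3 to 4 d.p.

Secant update: z_(k+1) = z_k − f(z_k)·(z_k − z_(k-1))/(f(z_k) − f(z_(k-1))).
f(z_0) = 0.749876, f(z_1) = -0.389400
z_2 = 0.784000 - (-0.389400)·(0.784000 - 1.390000)/(-0.389400 - (0.749876)) = 0.991128; f(z_2) = 0.037253
z_3 = 0.991128 - (0.037253)·(0.991128 - 0.784000)/(0.037253 - (-0.389400)) = 0.973043; f(z_3) = 0.001760

0.9730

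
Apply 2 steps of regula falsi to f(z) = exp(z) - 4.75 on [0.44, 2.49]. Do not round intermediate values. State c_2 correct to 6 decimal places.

1.352097

f(0.440000) = -3.197293, f(2.490000) = 7.311276
step 1: c = 1.063724, f(c) = -1.852859 < 0 → new bracket [1.063724, 2.490000]
step 2: c = 1.352097, f(c) = -0.884476 < 0 → new bracket [1.352097, 2.490000]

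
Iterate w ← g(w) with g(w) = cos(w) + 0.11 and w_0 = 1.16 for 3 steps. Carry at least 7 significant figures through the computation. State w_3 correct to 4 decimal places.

w_1 = g(1.160000) = 0.509340
w_2 = g(0.509340) = 0.983067
w_3 = g(0.983067) = 0.664473

0.6645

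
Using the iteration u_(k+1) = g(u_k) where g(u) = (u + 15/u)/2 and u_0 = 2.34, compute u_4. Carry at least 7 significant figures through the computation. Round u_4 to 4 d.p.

u_1 = g(2.340000) = 4.375128
u_2 = g(4.375128) = 3.901800
u_3 = g(3.901800) = 3.873090
u_4 = g(3.873090) = 3.872983

3.8730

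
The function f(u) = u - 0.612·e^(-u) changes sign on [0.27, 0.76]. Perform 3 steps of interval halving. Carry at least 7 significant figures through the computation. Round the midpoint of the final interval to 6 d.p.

f(0.270000) = -0.197188, f(0.760000) = 0.473788 (opposite signs)
step 1: m = 0.515000, f(m) = 0.149330 > 0 → root in [0.270000, 0.515000]
step 2: m = 0.392500, f(m) = -0.020824 < 0 → root in [0.392500, 0.515000]
step 3: m = 0.453750, f(m) = 0.064982 > 0 → root in [0.392500, 0.453750]
Midpoint of [0.392500, 0.453750] = 0.423125

0.423125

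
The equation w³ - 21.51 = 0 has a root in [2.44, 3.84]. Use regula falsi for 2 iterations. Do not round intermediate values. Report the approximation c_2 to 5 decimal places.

f(2.440000) = -6.983216, f(3.840000) = 35.113104
step 1: c = 2.672241, f(c) = -2.427864 < 0 → new bracket [2.672241, 3.840000]
step 2: c = 2.747763, f(c) = -0.763836 < 0 → new bracket [2.747763, 3.840000]

2.74776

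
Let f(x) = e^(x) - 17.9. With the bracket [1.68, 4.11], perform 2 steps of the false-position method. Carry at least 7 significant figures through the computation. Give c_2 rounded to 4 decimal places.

False-position update: c = (a·f(b) − b·f(a))/(f(b) − f(a)); replace the endpoint whose sign matches f(c).
f(1.680000) = -12.534444, f(4.110000) = 43.046718
step 1: c = 2.228004, f(c) = -8.618678 < 0 → new bracket [2.228004, 4.110000]
step 2: c = 2.541953, f(c) = -5.195537 < 0 → new bracket [2.541953, 4.110000]

2.5420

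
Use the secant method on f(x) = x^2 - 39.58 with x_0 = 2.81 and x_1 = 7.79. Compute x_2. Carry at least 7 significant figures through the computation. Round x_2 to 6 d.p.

f(x_0) = -31.683900, f(x_1) = 21.104100
x_2 = 7.790000 - (21.104100)·(7.790000 - 2.810000)/(21.104100 - (-31.683900)) = 5.799047; f(x_2) = -5.951052

5.799047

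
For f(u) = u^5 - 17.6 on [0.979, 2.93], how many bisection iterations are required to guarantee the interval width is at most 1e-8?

Initial width b − a = 2.93 − 0.979 = 1.951000.
After n steps the width is (b−a)/2^n; need (b−a)/2^n ≤ 1e-8.
So n ≥ log₂(1.951000/1e-8) = log₂(195100000.0000) ≈ 27.5396.
Hence n = 28.

28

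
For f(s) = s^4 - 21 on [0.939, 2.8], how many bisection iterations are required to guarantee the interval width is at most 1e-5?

18

Initial width b − a = 2.8 − 0.939 = 1.861000.
After n steps the width is (b−a)/2^n; need (b−a)/2^n ≤ 1e-5.
So n ≥ log₂(1.861000/1e-5) = log₂(186100.0000) ≈ 17.5057.
Hence n = 18.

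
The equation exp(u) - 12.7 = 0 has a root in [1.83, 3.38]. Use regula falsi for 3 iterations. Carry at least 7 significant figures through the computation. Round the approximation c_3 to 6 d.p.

False-position update: c = (a·f(b) − b·f(a))/(f(b) − f(a)); replace the endpoint whose sign matches f(c).
f(1.830000) = -6.466113, f(3.380000) = 16.670771
step 1: c = 2.263182, f(c) = -3.086371 < 0 → new bracket [2.263182, 3.380000]
step 2: c = 2.437646, f(c) = -1.253935 < 0 → new bracket [2.437646, 3.380000]
step 3: c = 2.503569, f(c) = -0.473949 < 0 → new bracket [2.503569, 3.380000]

2.503569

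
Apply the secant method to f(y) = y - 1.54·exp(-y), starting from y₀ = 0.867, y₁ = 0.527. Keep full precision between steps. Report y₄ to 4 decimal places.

0.7370

Secant update: y_(k+1) = y_k − f(y_k)·(y_k − y_(k-1))/(f(y_k) − f(y_(k-1))).
f(y_0) = 0.219876, f(y_1) = -0.382175
y_2 = 0.527000 - (-0.382175)·(0.527000 - 0.867000)/(-0.382175 - (0.219876)) = 0.742828; f(y_2) = 0.010148
y_3 = 0.742828 - (0.010148)·(0.742828 - 0.527000)/(0.010148 - (-0.382175)) = 0.737246; f(y_3) = 0.000463
y_4 = 0.737246 - (0.000463)·(0.737246 - 0.742828)/(0.000463 - (0.010148)) = 0.736978; f(y_4) = -0.000001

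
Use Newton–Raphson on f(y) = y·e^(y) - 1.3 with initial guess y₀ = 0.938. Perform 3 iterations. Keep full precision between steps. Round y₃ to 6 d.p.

f'(y) = (y + 1)·e^(y)
y_0 = 0.938000: f = 1.096465, f' = 4.951331 → y_1 = 0.938000 - (1.096465)/(4.951331) = 0.716552
y_1 = 0.716552: f = 0.167039, f' = 3.514400 → y_2 = 0.716552 - (0.167039)/(3.514400) = 0.669022
y_2 = 0.669022: f = 0.006148, f' = 3.258474 → y_3 = 0.669022 - (0.006148)/(3.258474) = 0.667135

0.667135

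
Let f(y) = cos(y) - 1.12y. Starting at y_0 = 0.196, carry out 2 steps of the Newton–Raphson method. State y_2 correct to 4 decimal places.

f'(y) = -sin(y) - 1.12
y_0 = 0.196000: f = 0.761333, f' = -1.314747 → y_1 = 0.196000 - (0.761333)/(-1.314747) = 0.775072
y_1 = 0.775072: f = -0.153710, f' = -1.819767 → y_2 = 0.775072 - (-0.153710)/(-1.819767) = 0.690605

0.6906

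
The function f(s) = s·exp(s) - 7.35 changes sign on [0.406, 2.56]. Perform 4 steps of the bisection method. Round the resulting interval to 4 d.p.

[1.4830, 1.6176]

f(0.406000) = -6.740674, f(2.560000) = 25.765692 (opposite signs)
step 1: m = 1.483000, f(m) = -0.815688 < 0 → root in [1.483000, 2.560000]
step 2: m = 2.021500, f(m) = 7.911599 > 0 → root in [1.483000, 2.021500]
step 3: m = 1.752250, f(m) = 2.756216 > 0 → root in [1.483000, 1.752250]
step 4: m = 1.617625, f(m) = 0.804615 > 0 → root in [1.483000, 1.617625]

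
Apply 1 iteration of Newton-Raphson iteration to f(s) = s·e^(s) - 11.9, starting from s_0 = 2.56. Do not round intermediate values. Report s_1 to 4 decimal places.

f'(s) = (s + 1)·e^(s)
s_0 = 2.560000: f = 21.215692, f' = 46.051510 → s_1 = 2.560000 - (21.215692)/(46.051510) = 2.099305

2.0993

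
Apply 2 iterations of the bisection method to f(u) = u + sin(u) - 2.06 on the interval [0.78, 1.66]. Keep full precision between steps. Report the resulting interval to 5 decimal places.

[1.00000, 1.22000]

f(0.780000) = -0.576721, f(1.660000) = 0.596024 (opposite signs)
step 1: m = 1.220000, f(m) = 0.099099 > 0 → root in [0.780000, 1.220000]
step 2: m = 1.000000, f(m) = -0.218529 < 0 → root in [1.000000, 1.220000]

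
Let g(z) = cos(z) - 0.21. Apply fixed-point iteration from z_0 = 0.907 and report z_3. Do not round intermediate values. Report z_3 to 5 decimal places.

z_1 = g(0.907000) = 0.406111
z_2 = g(0.406111) = 0.708664
z_3 = g(0.708664) = 0.549232

0.54923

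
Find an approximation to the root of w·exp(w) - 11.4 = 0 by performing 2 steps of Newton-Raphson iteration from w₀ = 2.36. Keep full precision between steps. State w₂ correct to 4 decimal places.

Newton update: w ← w − f(w)/f'(w).
f'(w) = (w + 1)·exp(w)
w_0 = 2.360000: f = 13.594645, f' = 35.585597 → w_1 = 2.360000 - (13.594645)/(35.585597) = 1.977973
w_1 = 1.977973: f = 2.896949, f' = 21.525028 → w_2 = 1.977973 - (2.896949)/(21.525028) = 1.843388

1.8434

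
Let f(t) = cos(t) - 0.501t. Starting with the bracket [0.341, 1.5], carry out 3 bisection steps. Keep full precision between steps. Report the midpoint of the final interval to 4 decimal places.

0.9929

f(0.341000) = 0.771580, f(1.500000) = -0.680763 (opposite signs)
step 1: m = 0.920500, f(m) = 0.144252 > 0 → root in [0.920500, 1.500000]
step 2: m = 1.210250, f(m) = -0.253550 < 0 → root in [0.920500, 1.210250]
step 3: m = 1.065375, f(m) = -0.049577 < 0 → root in [0.920500, 1.065375]
Midpoint of [0.920500, 1.065375] = 0.992938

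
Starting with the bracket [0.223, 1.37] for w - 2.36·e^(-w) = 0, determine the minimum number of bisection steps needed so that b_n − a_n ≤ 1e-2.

7

Initial width b − a = 1.37 − 0.223 = 1.147000.
After n steps the width is (b−a)/2^n; need (b−a)/2^n ≤ 1e-2.
So n ≥ log₂(1.147000/1e-2) = log₂(114.7000) ≈ 6.8417.
Hence n = 7.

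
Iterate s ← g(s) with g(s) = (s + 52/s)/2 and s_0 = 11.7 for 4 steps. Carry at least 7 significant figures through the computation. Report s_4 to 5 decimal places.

7.21110

s_1 = g(11.700000) = 8.072222
s_2 = g(8.072222) = 7.257033
s_3 = g(7.257033) = 7.211248
s_4 = g(7.211248) = 7.211103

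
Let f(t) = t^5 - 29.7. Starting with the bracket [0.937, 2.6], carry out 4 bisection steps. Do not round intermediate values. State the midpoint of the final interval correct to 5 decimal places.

f(0.937000) = -28.977733, f(2.600000) = 89.113760 (opposite signs)
step 1: m = 1.768500, f(m) = -12.400828 < 0 → root in [1.768500, 2.600000]
step 2: m = 2.184250, f(m) = 20.017779 > 0 → root in [1.768500, 2.184250]
step 3: m = 1.976375, f(m) = 0.454127 > 0 → root in [1.768500, 1.976375]
step 4: m = 1.872437, f(m) = -6.683639 < 0 → root in [1.872437, 1.976375]
Midpoint of [1.872437, 1.976375] = 1.924406

1.92441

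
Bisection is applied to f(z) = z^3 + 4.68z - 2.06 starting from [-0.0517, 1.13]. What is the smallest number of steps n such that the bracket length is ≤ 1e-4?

Initial width b − a = 1.13 − -0.0517 = 1.181700.
After n steps the width is (b−a)/2^n; need (b−a)/2^n ≤ 1e-4.
So n ≥ log₂(1.181700/1e-4) = log₂(11817.0000) ≈ 13.5286.
Hence n = 14.

14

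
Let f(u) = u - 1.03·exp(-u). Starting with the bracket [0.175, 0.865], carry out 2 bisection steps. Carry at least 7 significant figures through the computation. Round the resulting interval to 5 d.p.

f(0.175000) = -0.689641, f(0.865000) = 0.431317 (opposite signs)
step 1: m = 0.520000, f(m) = -0.092356 < 0 → root in [0.520000, 0.865000]
step 2: m = 0.692500, f(m) = 0.177167 > 0 → root in [0.520000, 0.692500]

[0.52000, 0.69250]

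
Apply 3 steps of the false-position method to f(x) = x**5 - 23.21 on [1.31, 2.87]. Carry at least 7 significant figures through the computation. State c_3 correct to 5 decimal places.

1.68081

f(1.310000) = -19.352051, f(2.870000) = 171.509517
step 1: c = 1.468173, f(c) = -16.388395 < 0 → new bracket [1.468173, 2.870000]
step 2: c = 1.590440, f(c) = -13.033776 < 0 → new bracket [1.590440, 2.870000]
step 3: c = 1.680812, f(c) = -9.794850 < 0 → new bracket [1.680812, 2.870000]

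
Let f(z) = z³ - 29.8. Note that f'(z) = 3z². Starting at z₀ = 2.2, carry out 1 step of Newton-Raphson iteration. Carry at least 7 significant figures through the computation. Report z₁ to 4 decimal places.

3.5190

Newton update: z ← z − f(z)/f'(z).
z_0 = 2.200000: f = -19.152000, f' = 14.520000 → z_1 = 2.200000 - (-19.152000)/(14.520000) = 3.519008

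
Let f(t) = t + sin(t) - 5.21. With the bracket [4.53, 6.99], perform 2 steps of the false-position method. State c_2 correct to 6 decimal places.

5.720215

f(4.530000) = -1.663413, f(6.990000) = 2.429415
step 1: c = 5.529797, f(c) = -0.364317 < 0 → new bracket [5.529797, 6.990000]
step 2: c = 5.720215, f(c) = -0.023485 < 0 → new bracket [5.720215, 6.990000]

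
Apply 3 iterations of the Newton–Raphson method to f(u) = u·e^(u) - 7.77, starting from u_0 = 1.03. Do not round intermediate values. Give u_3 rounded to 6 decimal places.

1.589839

f'(u) = (u + 1)·e^(u)
u_0 = 1.030000: f = -4.884902, f' = 5.686164 → u_1 = 1.030000 - (-4.884902)/(5.686164) = 1.889086
u_1 = 1.889086: f = 4.723128, f' = 19.106448 → u_2 = 1.889086 - (4.723128)/(19.106448) = 1.641885
u_2 = 1.641885: f = 0.710166, f' = 13.645062 → u_3 = 1.641885 - (0.710166)/(13.645062) = 1.589839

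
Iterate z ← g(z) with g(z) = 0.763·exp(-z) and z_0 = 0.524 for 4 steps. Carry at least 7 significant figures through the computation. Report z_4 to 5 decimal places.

z_1 = g(0.524000) = 0.451808
z_2 = g(0.451808) = 0.485631
z_3 = g(0.485631) = 0.469480
z_4 = g(0.469480) = 0.477125

0.47712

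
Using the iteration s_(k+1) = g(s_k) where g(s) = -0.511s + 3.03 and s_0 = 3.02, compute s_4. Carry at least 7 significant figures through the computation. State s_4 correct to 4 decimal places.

s_1 = g(3.020000) = 1.486780
s_2 = g(1.486780) = 2.270255
s_3 = g(2.270255) = 1.869899
s_4 = g(1.869899) = 2.074481

2.0745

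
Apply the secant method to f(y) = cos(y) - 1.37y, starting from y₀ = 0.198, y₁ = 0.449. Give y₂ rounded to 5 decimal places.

0.61838

Secant update: y_(k+1) = y_k − f(y_k)·(y_k − y_(k-1))/(f(y_k) − f(y_(k-1))).
f(y_0) = 0.709202, f(y_1) = 0.285752
y_2 = 0.449000 - (0.285752)·(0.449000 - 0.198000)/(0.285752 - (0.709202)) = 0.618379; f(y_2) = -0.032360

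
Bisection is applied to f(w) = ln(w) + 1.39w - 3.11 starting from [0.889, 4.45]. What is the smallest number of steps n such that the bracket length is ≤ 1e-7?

26

Initial width b − a = 4.45 − 0.889 = 3.561000.
After n steps the width is (b−a)/2^n; need (b−a)/2^n ≤ 1e-7.
So n ≥ log₂(3.561000/1e-7) = log₂(35610000.0000) ≈ 25.0858.
Hence n = 26.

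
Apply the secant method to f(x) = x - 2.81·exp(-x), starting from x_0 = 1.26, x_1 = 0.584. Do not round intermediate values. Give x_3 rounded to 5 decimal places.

1.01968

f(x_0) = 0.462932, f(x_1) = -0.983034
x_2 = 0.584000 - (-0.983034)·(0.584000 - 1.260000)/(-0.983034 - (0.462932)) = 1.043576; f(x_2) = 0.053913
x_3 = 1.043576 - (0.053913)·(1.043576 - 0.584000)/(0.053913 - (-0.983034)) = 1.019681; f(x_3) = 0.006087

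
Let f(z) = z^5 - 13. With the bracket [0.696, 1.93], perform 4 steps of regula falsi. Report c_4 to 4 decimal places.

f(0.696000) = -12.836677, f(1.930000) = 13.778518
step 1: c = 1.291166, f(c) = -9.411521 < 0 → new bracket [1.291166, 1.930000]
step 2: c = 1.550432, f(c) = -4.040902 < 0 → new bracket [1.550432, 1.930000]
step 3: c = 1.636507, f(c) = -1.262135 < 0 → new bracket [1.636507, 1.930000]
step 4: c = 1.661135, f(c) = -0.351908 < 0 → new bracket [1.661135, 1.930000]

1.6611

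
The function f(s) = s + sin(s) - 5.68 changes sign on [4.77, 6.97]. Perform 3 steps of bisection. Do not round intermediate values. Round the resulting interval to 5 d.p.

[5.87000, 6.14500]

f(4.770000) = -1.908341, f(6.970000) = 1.924077 (opposite signs)
step 1: m = 5.870000, f(m) = -0.211529 < 0 → root in [5.870000, 6.970000]
step 2: m = 6.420000, f(m) = 0.876388 > 0 → root in [5.870000, 6.420000]
step 3: m = 6.145000, f(m) = 0.327254 > 0 → root in [5.870000, 6.145000]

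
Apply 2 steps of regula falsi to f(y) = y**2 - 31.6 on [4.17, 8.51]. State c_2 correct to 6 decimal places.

5.552182

f(4.170000) = -14.211100, f(8.510000) = 40.820100
step 1: c = 5.290749, f(c) = -3.607973 < 0 → new bracket [5.290749, 8.510000]
step 2: c = 5.552182, f(c) = -0.773271 < 0 → new bracket [5.552182, 8.510000]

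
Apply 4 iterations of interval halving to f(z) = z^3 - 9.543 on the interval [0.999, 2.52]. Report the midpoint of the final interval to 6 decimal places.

f(0.999000) = -8.545997, f(2.520000) = 6.460008 (opposite signs)
step 1: m = 1.759500, f(m) = -4.095869 < 0 → root in [1.759500, 2.520000]
step 2: m = 2.139750, f(m) = 0.253910 > 0 → root in [1.759500, 2.139750]
step 3: m = 1.949625, f(m) = -2.132402 < 0 → root in [1.949625, 2.139750]
step 4: m = 2.044688, f(m) = -0.994679 < 0 → root in [2.044688, 2.139750]
Midpoint of [2.044688, 2.139750] = 2.092219

2.092219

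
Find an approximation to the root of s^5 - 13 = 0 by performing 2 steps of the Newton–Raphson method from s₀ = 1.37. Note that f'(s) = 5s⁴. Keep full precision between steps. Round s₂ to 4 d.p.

Newton update: s ← s − f(s)/f'(s).
s_0 = 1.370000: f = -8.173828, f' = 17.613768 → s_1 = 1.370000 - (-8.173828)/(17.613768) = 1.834059
s_1 = 1.834059: f = 7.752313, f' = 56.574824 → s_2 = 1.834059 - (7.752313)/(56.574824) = 1.697031

1.6970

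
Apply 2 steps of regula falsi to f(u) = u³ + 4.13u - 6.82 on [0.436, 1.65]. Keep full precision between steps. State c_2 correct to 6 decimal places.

1.190794

f(0.436000) = -4.936438, f(1.650000) = 4.486625
step 1: c = 1.071975, f(c) = -1.160902 < 0 → new bracket [1.071975, 1.650000]
step 2: c = 1.190794, f(c) = -0.213489 < 0 → new bracket [1.190794, 1.650000]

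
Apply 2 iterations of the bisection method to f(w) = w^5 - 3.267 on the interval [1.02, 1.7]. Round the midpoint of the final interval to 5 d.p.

f(1.020000) = -2.162919, f(1.700000) = 10.931570 (opposite signs)
step 1: m = 1.360000, f(m) = 1.385587 > 0 → root in [1.020000, 1.360000]
step 2: m = 1.190000, f(m) = -0.880646 < 0 → root in [1.190000, 1.360000]
Midpoint of [1.190000, 1.360000] = 1.275000

1.27500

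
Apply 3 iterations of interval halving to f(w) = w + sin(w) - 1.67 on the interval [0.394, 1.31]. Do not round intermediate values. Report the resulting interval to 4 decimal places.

f(0.394000) = -0.892115, f(1.310000) = 0.606185 (opposite signs)
step 1: m = 0.852000, f(m) = -0.065401 < 0 → root in [0.852000, 1.310000]
step 2: m = 1.081000, f(m) = 0.293429 > 0 → root in [0.852000, 1.081000]
step 3: m = 0.966500, f(m) = 0.119402 > 0 → root in [0.852000, 0.966500]

[0.8520, 0.9665]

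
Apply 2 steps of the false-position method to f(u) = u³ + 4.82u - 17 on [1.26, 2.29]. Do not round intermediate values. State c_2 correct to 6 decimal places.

1.951580

False-position update: c = (a·f(b) − b·f(a))/(f(b) − f(a)); replace the endpoint whose sign matches f(c).
f(1.260000) = -8.926424, f(2.290000) = 6.046789
step 1: c = 1.874044, f(c) = -1.385383 < 0 → new bracket [1.874044, 2.290000]
step 2: c = 1.951580, f(c) = -0.160472 < 0 → new bracket [1.951580, 2.290000]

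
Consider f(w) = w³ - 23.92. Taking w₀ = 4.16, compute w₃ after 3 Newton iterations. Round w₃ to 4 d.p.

f'(w) = 3w²
w_0 = 4.160000: f = 48.071296, f' = 51.916800 → w_1 = 4.160000 - (48.071296)/(51.916800) = 3.234071
w_1 = 3.234071: f = 9.905829, f' = 31.377636 → w_2 = 3.234071 - (9.905829)/(31.377636) = 2.918373
w_2 = 2.918373: f = 0.935504, f' = 25.550710 → w_3 = 2.918373 - (0.935504)/(25.550710) = 2.881760

2.8818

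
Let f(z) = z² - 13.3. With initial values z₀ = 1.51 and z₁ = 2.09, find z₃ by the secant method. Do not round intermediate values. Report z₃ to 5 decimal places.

3.43091

f(z_0) = -11.019900, f(z_1) = -8.931900
z_2 = 2.090000 - (-8.931900)·(2.090000 - 1.510000)/(-8.931900 - (-11.019900)) = 4.571083; f(z_2) = 7.594803
z_3 = 4.571083 - (7.594803)·(4.571083 - 2.090000)/(7.594803 - (-8.931900)) = 3.430908; f(z_3) = -1.528870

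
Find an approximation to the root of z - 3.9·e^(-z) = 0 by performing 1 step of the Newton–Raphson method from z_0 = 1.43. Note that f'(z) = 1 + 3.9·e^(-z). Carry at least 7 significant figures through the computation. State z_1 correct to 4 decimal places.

1.1731

Newton update: z ← z − f(z)/f'(z).
z_0 = 1.430000: f = 0.496695, f' = 1.933305 → z_1 = 1.430000 - (0.496695)/(1.933305) = 1.173085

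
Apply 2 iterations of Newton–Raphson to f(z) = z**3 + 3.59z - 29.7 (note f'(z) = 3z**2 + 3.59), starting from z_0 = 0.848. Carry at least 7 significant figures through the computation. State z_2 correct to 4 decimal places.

3.7726

Newton update: z ← z − f(z)/f'(z).
z_0 = 0.848000: f = -26.045880, f' = 5.747312 → z_1 = 0.848000 - (-26.045880)/(5.747312) = 5.379837
z_1 = 5.379837: f = 145.320312, f' = 90.417931 → z_2 = 5.379837 - (145.320312)/(90.417931) = 3.772630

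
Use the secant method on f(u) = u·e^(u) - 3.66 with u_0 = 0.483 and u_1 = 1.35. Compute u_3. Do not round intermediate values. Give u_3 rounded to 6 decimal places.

f(u_0) = -2.877091, f(u_1) = 1.547524
u_2 = 1.350000 - (1.547524)·(1.350000 - 0.483000)/(1.547524 - (-2.877091)) = 1.046764; f(u_2) = -0.678379
u_3 = 1.046764 - (-0.678379)·(1.046764 - 1.350000)/(-0.678379 - (1.547524)) = 1.139180; f(u_3) = -0.100969

1.139180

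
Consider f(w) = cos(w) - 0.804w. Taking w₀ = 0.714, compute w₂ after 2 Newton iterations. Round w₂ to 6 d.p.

Newton update: w ← w − f(w)/f'(w).
f'(w) = -sin(w) - 0.804
w_0 = 0.714000: f = 0.181692, f' = -1.458862 → w_1 = 0.714000 - (0.181692)/(-1.458862) = 0.838544
w_1 = 0.838544: f = -0.005643, f' = -1.547670 → w_2 = 0.838544 - (-0.005643)/(-1.547670) = 0.834898

0.834898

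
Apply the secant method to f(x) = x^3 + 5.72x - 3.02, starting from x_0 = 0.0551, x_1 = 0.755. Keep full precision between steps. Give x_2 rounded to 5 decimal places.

0.48206

Secant update: x_(k+1) = x_k − f(x_k)·(x_k − x_(k-1))/(f(x_k) − f(x_(k-1))).
f(x_0) = -2.704661, f(x_1) = 1.728969
x_2 = 0.755000 - (1.728969)·(0.755000 - 0.055100)/(1.728969 - (-2.704661)) = 0.482062; f(x_2) = -0.150581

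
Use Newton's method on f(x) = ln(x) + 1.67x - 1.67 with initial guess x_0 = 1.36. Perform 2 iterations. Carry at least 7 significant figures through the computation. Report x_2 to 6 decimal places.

0.999940

f'(x) = 1/x + 1.67
x_0 = 1.360000: f = 0.908685, f' = 2.405294 → x_1 = 1.360000 - (0.908685)/(2.405294) = 0.982215
x_1 = 0.982215: f = -0.047647, f' = 2.688107 → x_2 = 0.982215 - (-0.047647)/(2.688107) = 0.999940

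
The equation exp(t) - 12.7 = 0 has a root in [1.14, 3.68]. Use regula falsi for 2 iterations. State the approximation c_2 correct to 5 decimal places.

f(1.140000) = -9.573232, f(3.680000) = 26.946394
step 1: c = 1.805834, f(c) = -6.614956 < 0 → new bracket [1.805834, 3.680000]
step 2: c = 2.175233, f(c) = -3.895765 < 0 → new bracket [2.175233, 3.680000]

2.17523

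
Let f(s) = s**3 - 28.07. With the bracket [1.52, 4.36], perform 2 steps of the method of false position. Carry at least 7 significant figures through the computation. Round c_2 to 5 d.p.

2.80382

f(1.520000) = -24.558192, f(4.360000) = 54.811856
step 1: c = 2.398735, f(c) = -14.267842 < 0 → new bracket [2.398735, 4.360000]
step 2: c = 2.803818, f(c) = -6.028069 < 0 → new bracket [2.803818, 4.360000]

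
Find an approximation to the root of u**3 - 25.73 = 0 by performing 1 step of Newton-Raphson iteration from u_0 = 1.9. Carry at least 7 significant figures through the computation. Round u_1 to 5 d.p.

3.64247

f'(u) = 3u**2
u_0 = 1.900000: f = -18.871000, f' = 10.830000 → u_1 = 1.900000 - (-18.871000)/(10.830000) = 3.642475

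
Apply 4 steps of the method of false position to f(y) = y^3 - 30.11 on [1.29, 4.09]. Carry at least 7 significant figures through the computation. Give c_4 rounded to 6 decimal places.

3.098305

f(1.290000) = -27.963311, f(4.090000) = 38.307929
step 1: c = 2.471467, f(c) = -15.013914 < 0 → new bracket [2.471467, 4.090000]
step 2: c = 2.927200, f(c) = -5.028294 < 0 → new bracket [2.927200, 4.090000]
step 3: c = 3.062119, f(c) = -1.397812 < 0 → new bracket [3.062119, 4.090000]
step 4: c = 3.098305, f(c) = -0.367839 < 0 → new bracket [3.098305, 4.090000]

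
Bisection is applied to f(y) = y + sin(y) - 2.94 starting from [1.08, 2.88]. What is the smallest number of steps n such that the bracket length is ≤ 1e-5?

Initial width b − a = 2.88 − 1.08 = 1.800000.
After n steps the width is (b−a)/2^n; need (b−a)/2^n ≤ 1e-5.
So n ≥ log₂(1.800000/1e-5) = log₂(180000.0000) ≈ 17.4576.
Hence n = 18.

18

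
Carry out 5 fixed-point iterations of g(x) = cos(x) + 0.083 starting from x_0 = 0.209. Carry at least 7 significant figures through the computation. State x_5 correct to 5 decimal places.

x_1 = g(0.209000) = 1.061239
x_2 = g(1.061239) = 0.570791
x_3 = g(0.570791) = 0.924474
x_4 = g(0.924474) = 0.685255
x_5 = g(0.685255) = 0.857258

0.85726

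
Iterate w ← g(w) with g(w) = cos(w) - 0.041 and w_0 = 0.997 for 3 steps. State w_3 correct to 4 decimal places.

w_1 = g(0.997000) = 0.501824
w_2 = g(0.501824) = 0.835706
w_3 = g(0.835706) = 0.629654

0.6297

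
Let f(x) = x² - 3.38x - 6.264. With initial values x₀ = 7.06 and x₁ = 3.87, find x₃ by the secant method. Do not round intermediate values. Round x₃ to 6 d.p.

Secant update: x_(k+1) = x_k − f(x_k)·(x_k − x_(k-1))/(f(x_k) − f(x_(k-1))).
f(x_0) = 19.716800, f(x_1) = -4.367700
x_2 = 3.870000 - (-4.367700)·(3.870000 - 7.060000)/(-4.367700 - (19.716800)) = 4.448503; f(x_2) = -1.510759
x_3 = 4.448503 - (-1.510759)·(4.448503 - 3.870000)/(-1.510759 - (-4.367700)) = 4.754418; f(x_3) = 0.270556

4.754418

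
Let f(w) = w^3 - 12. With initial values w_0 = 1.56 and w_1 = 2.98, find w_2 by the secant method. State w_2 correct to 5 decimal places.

Secant update: w_(k+1) = w_k − f(w_k)·(w_k − w_(k-1))/(f(w_k) − f(w_(k-1))).
f(w_0) = -8.203584, f(w_1) = 14.463592
w_2 = 2.980000 - (14.463592)·(2.980000 - 1.560000)/(14.463592 - (-8.203584)) = 2.073919; f(w_2) = -3.079786

2.07392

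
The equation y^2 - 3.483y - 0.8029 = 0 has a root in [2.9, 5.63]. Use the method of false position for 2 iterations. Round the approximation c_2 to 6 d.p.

3.593444

False-position update: c = (a·f(b) − b·f(a))/(f(b) − f(a)); replace the endpoint whose sign matches f(c).
f(2.900000) = -2.493600, f(5.630000) = 11.284710
step 1: c = 3.394076, f(c) = -1.104716 < 0 → new bracket [3.394076, 5.630000]
step 2: c = 3.593444, f(c) = -0.406025 < 0 → new bracket [3.593444, 5.630000]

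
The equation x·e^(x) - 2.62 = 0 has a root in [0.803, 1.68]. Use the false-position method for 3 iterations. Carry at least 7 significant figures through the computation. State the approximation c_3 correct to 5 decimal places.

f(0.803000) = -0.827521, f(1.680000) = 6.394134
step 1: c = 0.903494, f(c) = -0.389983 < 0 → new bracket [0.903494, 1.680000]
step 2: c = 0.948132, f(c) = -0.172983 < 0 → new bracket [0.948132, 1.680000]
step 3: c = 0.967410, f(c) = -0.074629 < 0 → new bracket [0.967410, 1.680000]

0.96741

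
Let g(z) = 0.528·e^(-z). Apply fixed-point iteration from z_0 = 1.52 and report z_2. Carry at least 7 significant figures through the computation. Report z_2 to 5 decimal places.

0.47042

z_1 = g(1.520000) = 0.115480
z_2 = g(0.115480) = 0.470416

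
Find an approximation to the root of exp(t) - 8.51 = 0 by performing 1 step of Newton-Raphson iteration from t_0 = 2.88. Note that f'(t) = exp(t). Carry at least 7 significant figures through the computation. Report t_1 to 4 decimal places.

t_0 = 2.880000: f = 9.304273, f' = 17.814273 → t_1 = 2.880000 - (9.304273)/(17.814273) = 2.357707

2.3577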